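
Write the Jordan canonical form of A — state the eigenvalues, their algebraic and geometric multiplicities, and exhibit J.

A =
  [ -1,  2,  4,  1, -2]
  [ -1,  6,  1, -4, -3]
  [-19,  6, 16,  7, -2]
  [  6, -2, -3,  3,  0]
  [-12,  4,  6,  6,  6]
J_3(6) ⊕ J_2(6)

The characteristic polynomial is
  det(x·I − A) = x^5 - 30*x^4 + 360*x^3 - 2160*x^2 + 6480*x - 7776 = (x - 6)^5

Eigenvalues and multiplicities (the geometric multiplicity of λ is n − rank(A − λI), which equals the number of Jordan blocks for λ):
  λ = 6: algebraic multiplicity = 5, geometric multiplicity = 2

Determining the block sizes for each eigenvalue:
  λ = 6: with am = 5 and gm = 2, the partition is not yet determined (e.g. several partitions of 5 into 2 parts exist). Let N = A − (6)·I. Computing rank(N^1) = 3, rank(N^2) = 1, rank(N^3) = 0; the number of blocks of size ≥ j is rank(N^{j−1}) − rank(N^j), giving [2, 2, 1]. So we have 1 block(s) of size 3, 1 block(s) of size 2 → block sizes [3, 2]

Assembling the blocks gives a Jordan form
J =
  [6, 1, 0, 0, 0]
  [0, 6, 1, 0, 0]
  [0, 0, 6, 0, 0]
  [0, 0, 0, 6, 1]
  [0, 0, 0, 0, 6]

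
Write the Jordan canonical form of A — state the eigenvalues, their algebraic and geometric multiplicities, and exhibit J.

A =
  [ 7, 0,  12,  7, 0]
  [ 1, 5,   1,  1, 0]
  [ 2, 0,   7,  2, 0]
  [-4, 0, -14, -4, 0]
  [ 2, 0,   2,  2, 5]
J_1(0) ⊕ J_2(5) ⊕ J_1(5) ⊕ J_1(5)

The characteristic polynomial is
  det(x·I − A) = x^5 - 20*x^4 + 150*x^3 - 500*x^2 + 625*x = x*(x - 5)^4

Eigenvalues and multiplicities (the geometric multiplicity of λ is n − rank(A − λI), which equals the number of Jordan blocks for λ):
  λ = 0: algebraic multiplicity = 1, geometric multiplicity = 1
  λ = 5: algebraic multiplicity = 4, geometric multiplicity = 3

Determining the block sizes for each eigenvalue:
  λ = 0: one block (gm = 1), so the single block has size am = 1 → block sizes [1]
  λ = 5: 3 blocks summing to 4 forces exactly one block of size 2 and the rest size 1 → block sizes [2, 1, 1]

Assembling the blocks gives a Jordan form
J =
  [0, 0, 0, 0, 0]
  [0, 5, 1, 0, 0]
  [0, 0, 5, 0, 0]
  [0, 0, 0, 5, 0]
  [0, 0, 0, 0, 5]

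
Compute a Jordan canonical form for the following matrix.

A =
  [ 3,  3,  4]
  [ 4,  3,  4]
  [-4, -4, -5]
J_1(-1) ⊕ J_2(1)

The characteristic polynomial is
  det(x·I − A) = x^3 - x^2 - x + 1 = (x - 1)^2*(x + 1)

Eigenvalues and multiplicities (the geometric multiplicity of λ is n − rank(A − λI), which equals the number of Jordan blocks for λ):
  λ = -1: algebraic multiplicity = 1, geometric multiplicity = 1
  λ = 1: algebraic multiplicity = 2, geometric multiplicity = 1

Determining the block sizes for each eigenvalue:
  λ = -1: one block (gm = 1), so the single block has size am = 1 → block sizes [1]
  λ = 1: one block (gm = 1), so the single block has size am = 2 → block sizes [2]

Assembling the blocks gives a Jordan form
J =
  [-1, 0, 0]
  [ 0, 1, 1]
  [ 0, 0, 1]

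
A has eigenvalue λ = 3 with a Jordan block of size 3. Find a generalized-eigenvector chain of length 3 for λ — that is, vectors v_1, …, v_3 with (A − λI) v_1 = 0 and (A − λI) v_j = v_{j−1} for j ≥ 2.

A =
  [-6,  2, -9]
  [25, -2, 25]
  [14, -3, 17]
A Jordan chain for λ = 3 of length 3:
v_1 = (5, 0, -5)ᵀ
v_2 = (-9, 25, 14)ᵀ
v_3 = (1, 0, 0)ᵀ

Let N = A − (3)·I. We want v_3 with N^3 v_3 = 0 but N^2 v_3 ≠ 0; then v_{j-1} := N · v_j for j = 3, …, 2.

Pick v_3 = (1, 0, 0)ᵀ.
Then v_2 = N · v_3 = (-9, 25, 14)ᵀ.
Then v_1 = N · v_2 = (5, 0, -5)ᵀ.

Sanity check: (A − (3)·I) v_1 = (0, 0, 0)ᵀ = 0. ✓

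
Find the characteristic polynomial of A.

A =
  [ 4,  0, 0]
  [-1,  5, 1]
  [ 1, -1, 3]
x^3 - 12*x^2 + 48*x - 64

Expanding det(x·I − A) (e.g. by cofactor expansion or by noting that A is similar to its Jordan form J, which has the same characteristic polynomial as A) gives
  χ_A(x) = x^3 - 12*x^2 + 48*x - 64
which factors as (x - 4)^3. The eigenvalues (with algebraic multiplicities) are λ = 4 with multiplicity 3.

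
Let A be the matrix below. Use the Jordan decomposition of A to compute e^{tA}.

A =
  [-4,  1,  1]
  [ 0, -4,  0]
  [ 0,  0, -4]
e^{tA} =
  [exp(-4*t), t*exp(-4*t), t*exp(-4*t)]
  [0, exp(-4*t), 0]
  [0, 0, exp(-4*t)]

Strategy: write A = P · J · P⁻¹ where J is a Jordan canonical form, so e^{tA} = P · e^{tJ} · P⁻¹, and e^{tJ} can be computed block-by-block.

A has Jordan form
J =
  [-4,  1,  0]
  [ 0, -4,  0]
  [ 0,  0, -4]
(up to reordering of blocks).

Per-block formulas:
  For a 1×1 block at λ = -4: exp(t · [-4]) = [e^(-4t)].
  For a 2×2 Jordan block J_2(-4): exp(t · J_2(-4)) = e^(-4t)·(I + t·N), where N is the 2×2 nilpotent shift.

After assembling e^{tJ} and conjugating by P, we get:

e^{tA} =
  [exp(-4*t), t*exp(-4*t), t*exp(-4*t)]
  [0, exp(-4*t), 0]
  [0, 0, exp(-4*t)]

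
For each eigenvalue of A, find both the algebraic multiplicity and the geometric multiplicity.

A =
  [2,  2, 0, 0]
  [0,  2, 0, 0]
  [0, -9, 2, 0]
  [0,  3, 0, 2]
λ = 2: alg = 4, geom = 3

Step 1 — factor the characteristic polynomial to read off the algebraic multiplicities:
  χ_A(x) = (x - 2)^4

Step 2 — compute geometric multiplicities via the rank-nullity identity g(λ) = n − rank(A − λI):
  rank(A − (2)·I) = 1, so dim ker(A − (2)·I) = n − 1 = 3

Summary:
  λ = 2: algebraic multiplicity = 4, geometric multiplicity = 3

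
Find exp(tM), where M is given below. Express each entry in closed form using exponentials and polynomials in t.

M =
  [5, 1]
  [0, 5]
e^{tM} =
  [exp(5*t), t*exp(5*t)]
  [0, exp(5*t)]

Strategy: write M = P · J · P⁻¹ where J is a Jordan canonical form, so e^{tM} = P · e^{tJ} · P⁻¹, and e^{tJ} can be computed block-by-block.

M has Jordan form
J =
  [5, 1]
  [0, 5]
(up to reordering of blocks).

Per-block formulas:
  For a 2×2 Jordan block J_2(5): exp(t · J_2(5)) = e^(5t)·(I + t·N), where N is the 2×2 nilpotent shift.

After assembling e^{tJ} and conjugating by P, we get:

e^{tM} =
  [exp(5*t), t*exp(5*t)]
  [0, exp(5*t)]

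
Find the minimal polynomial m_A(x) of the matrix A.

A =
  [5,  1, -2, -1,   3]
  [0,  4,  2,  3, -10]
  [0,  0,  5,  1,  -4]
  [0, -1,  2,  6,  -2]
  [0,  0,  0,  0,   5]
x^3 - 15*x^2 + 75*x - 125

The characteristic polynomial is χ_A(x) = (x - 5)^5, so the eigenvalues are known. The minimal polynomial is
  m_A(x) = Π_λ (x − λ)^{k_λ}
where k_λ is the size of the *largest* Jordan block for λ (equivalently, the smallest k with (A − λI)^k v = 0 for every generalised eigenvector v of λ).

  λ = 5: largest Jordan block has size 3, contributing (x − 5)^3

So m_A(x) = (x - 5)^3 = x^3 - 15*x^2 + 75*x - 125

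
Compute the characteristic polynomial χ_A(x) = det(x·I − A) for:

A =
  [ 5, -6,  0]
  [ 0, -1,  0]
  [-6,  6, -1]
x^3 - 3*x^2 - 9*x - 5

Expanding det(x·I − A) (e.g. by cofactor expansion or by noting that A is similar to its Jordan form J, which has the same characteristic polynomial as A) gives
  χ_A(x) = x^3 - 3*x^2 - 9*x - 5
which factors as (x - 5)*(x + 1)^2. The eigenvalues (with algebraic multiplicities) are λ = -1 with multiplicity 2, λ = 5 with multiplicity 1.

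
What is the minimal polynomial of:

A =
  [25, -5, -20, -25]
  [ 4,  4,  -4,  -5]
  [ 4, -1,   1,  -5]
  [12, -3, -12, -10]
x^2 - 10*x + 25

The characteristic polynomial is χ_A(x) = (x - 5)^4, so the eigenvalues are known. The minimal polynomial is
  m_A(x) = Π_λ (x − λ)^{k_λ}
where k_λ is the size of the *largest* Jordan block for λ (equivalently, the smallest k with (A − λI)^k v = 0 for every generalised eigenvector v of λ).

  λ = 5: largest Jordan block has size 2, contributing (x − 5)^2

So m_A(x) = (x - 5)^2 = x^2 - 10*x + 25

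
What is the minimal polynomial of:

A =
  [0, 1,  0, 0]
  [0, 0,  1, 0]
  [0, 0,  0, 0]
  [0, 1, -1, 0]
x^3

The characteristic polynomial is χ_A(x) = x^4, so the eigenvalues are known. The minimal polynomial is
  m_A(x) = Π_λ (x − λ)^{k_λ}
where k_λ is the size of the *largest* Jordan block for λ (equivalently, the smallest k with (A − λI)^k v = 0 for every generalised eigenvector v of λ).

  λ = 0: largest Jordan block has size 3, contributing (x − 0)^3

So m_A(x) = x^3 = x^3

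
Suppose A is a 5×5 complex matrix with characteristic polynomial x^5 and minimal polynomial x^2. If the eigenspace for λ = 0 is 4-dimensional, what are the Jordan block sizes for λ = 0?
Block sizes for λ = 0: [2, 1, 1, 1]

Step 1 — from the characteristic polynomial, algebraic multiplicity of λ = 0 is 5. From dim ker(A − (0)·I) = 4, there are exactly 4 Jordan blocks for λ = 0.
Step 2 — from the minimal polynomial, the factor (x − 0)^2 tells us the largest block for λ = 0 has size 2.
Step 3 — with total size 5, 4 blocks, and largest block 2, the block sizes (in nonincreasing order) are [2, 1, 1, 1].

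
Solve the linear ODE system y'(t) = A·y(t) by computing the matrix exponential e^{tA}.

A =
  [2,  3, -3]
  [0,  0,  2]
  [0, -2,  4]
e^{tA} =
  [exp(2*t), 3*t*exp(2*t), -3*t*exp(2*t)]
  [0, -2*t*exp(2*t) + exp(2*t), 2*t*exp(2*t)]
  [0, -2*t*exp(2*t), 2*t*exp(2*t) + exp(2*t)]

Strategy: write A = P · J · P⁻¹ where J is a Jordan canonical form, so e^{tA} = P · e^{tJ} · P⁻¹, and e^{tJ} can be computed block-by-block.

A has Jordan form
J =
  [2, 1, 0]
  [0, 2, 0]
  [0, 0, 2]
(up to reordering of blocks).

Per-block formulas:
  For a 2×2 Jordan block J_2(2): exp(t · J_2(2)) = e^(2t)·(I + t·N), where N is the 2×2 nilpotent shift.
  For a 1×1 block at λ = 2: exp(t · [2]) = [e^(2t)].

After assembling e^{tJ} and conjugating by P, we get:

e^{tA} =
  [exp(2*t), 3*t*exp(2*t), -3*t*exp(2*t)]
  [0, -2*t*exp(2*t) + exp(2*t), 2*t*exp(2*t)]
  [0, -2*t*exp(2*t), 2*t*exp(2*t) + exp(2*t)]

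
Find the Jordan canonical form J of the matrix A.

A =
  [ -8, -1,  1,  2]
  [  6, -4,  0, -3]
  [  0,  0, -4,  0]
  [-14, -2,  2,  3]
J_2(-4) ⊕ J_1(-4) ⊕ J_1(-1)

The characteristic polynomial is
  det(x·I − A) = x^4 + 13*x^3 + 60*x^2 + 112*x + 64 = (x + 1)*(x + 4)^3

Eigenvalues and multiplicities (the geometric multiplicity of λ is n − rank(A − λI), which equals the number of Jordan blocks for λ):
  λ = -4: algebraic multiplicity = 3, geometric multiplicity = 2
  λ = -1: algebraic multiplicity = 1, geometric multiplicity = 1

Determining the block sizes for each eigenvalue:
  λ = -4: 2 blocks summing to 3 forces exactly one block of size 2 and the rest size 1 → block sizes [2, 1]
  λ = -1: one block (gm = 1), so the single block has size am = 1 → block sizes [1]

Assembling the blocks gives a Jordan form
J =
  [-4,  1,  0,  0]
  [ 0, -4,  0,  0]
  [ 0,  0, -4,  0]
  [ 0,  0,  0, -1]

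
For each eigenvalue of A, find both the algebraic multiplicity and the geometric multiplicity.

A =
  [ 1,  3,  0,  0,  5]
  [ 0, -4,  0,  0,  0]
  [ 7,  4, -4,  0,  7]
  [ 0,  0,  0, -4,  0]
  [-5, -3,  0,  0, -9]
λ = -4: alg = 5, geom = 3

Step 1 — factor the characteristic polynomial to read off the algebraic multiplicities:
  χ_A(x) = (x + 4)^5

Step 2 — compute geometric multiplicities via the rank-nullity identity g(λ) = n − rank(A − λI):
  rank(A − (-4)·I) = 2, so dim ker(A − (-4)·I) = n − 2 = 3

Summary:
  λ = -4: algebraic multiplicity = 5, geometric multiplicity = 3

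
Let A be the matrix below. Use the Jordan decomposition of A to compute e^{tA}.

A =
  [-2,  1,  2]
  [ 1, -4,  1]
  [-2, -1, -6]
e^{tA} =
  [t^2*exp(-4*t)/2 + 2*t*exp(-4*t) + exp(-4*t), t*exp(-4*t), t^2*exp(-4*t)/2 + 2*t*exp(-4*t)]
  [t*exp(-4*t), exp(-4*t), t*exp(-4*t)]
  [-t^2*exp(-4*t)/2 - 2*t*exp(-4*t), -t*exp(-4*t), -t^2*exp(-4*t)/2 - 2*t*exp(-4*t) + exp(-4*t)]

Strategy: write A = P · J · P⁻¹ where J is a Jordan canonical form, so e^{tA} = P · e^{tJ} · P⁻¹, and e^{tJ} can be computed block-by-block.

A has Jordan form
J =
  [-4,  1,  0]
  [ 0, -4,  1]
  [ 0,  0, -4]
(up to reordering of blocks).

Per-block formulas:
  For a 3×3 Jordan block J_3(-4): exp(t · J_3(-4)) = e^(-4t)·(I + t·N + (t^2/2)·N^2), where N is the 3×3 nilpotent shift.

After assembling e^{tJ} and conjugating by P, we get:

e^{tA} =
  [t^2*exp(-4*t)/2 + 2*t*exp(-4*t) + exp(-4*t), t*exp(-4*t), t^2*exp(-4*t)/2 + 2*t*exp(-4*t)]
  [t*exp(-4*t), exp(-4*t), t*exp(-4*t)]
  [-t^2*exp(-4*t)/2 - 2*t*exp(-4*t), -t*exp(-4*t), -t^2*exp(-4*t)/2 - 2*t*exp(-4*t) + exp(-4*t)]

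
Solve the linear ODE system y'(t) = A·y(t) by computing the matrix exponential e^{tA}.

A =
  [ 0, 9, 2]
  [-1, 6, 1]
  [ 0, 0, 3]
e^{tA} =
  [-3*t*exp(3*t) + exp(3*t), 9*t*exp(3*t), 3*t^2*exp(3*t)/2 + 2*t*exp(3*t)]
  [-t*exp(3*t), 3*t*exp(3*t) + exp(3*t), t^2*exp(3*t)/2 + t*exp(3*t)]
  [0, 0, exp(3*t)]

Strategy: write A = P · J · P⁻¹ where J is a Jordan canonical form, so e^{tA} = P · e^{tJ} · P⁻¹, and e^{tJ} can be computed block-by-block.

A has Jordan form
J =
  [3, 1, 0]
  [0, 3, 1]
  [0, 0, 3]
(up to reordering of blocks).

Per-block formulas:
  For a 3×3 Jordan block J_3(3): exp(t · J_3(3)) = e^(3t)·(I + t·N + (t^2/2)·N^2), where N is the 3×3 nilpotent shift.

After assembling e^{tJ} and conjugating by P, we get:

e^{tA} =
  [-3*t*exp(3*t) + exp(3*t), 9*t*exp(3*t), 3*t^2*exp(3*t)/2 + 2*t*exp(3*t)]
  [-t*exp(3*t), 3*t*exp(3*t) + exp(3*t), t^2*exp(3*t)/2 + t*exp(3*t)]
  [0, 0, exp(3*t)]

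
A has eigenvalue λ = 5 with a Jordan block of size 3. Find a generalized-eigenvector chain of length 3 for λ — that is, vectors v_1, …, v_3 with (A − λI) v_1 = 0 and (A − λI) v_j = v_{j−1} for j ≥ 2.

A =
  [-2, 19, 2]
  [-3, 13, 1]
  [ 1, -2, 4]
A Jordan chain for λ = 5 of length 3:
v_1 = (-6, -2, -2)ᵀ
v_2 = (-7, -3, 1)ᵀ
v_3 = (1, 0, 0)ᵀ

Let N = A − (5)·I. We want v_3 with N^3 v_3 = 0 but N^2 v_3 ≠ 0; then v_{j-1} := N · v_j for j = 3, …, 2.

Pick v_3 = (1, 0, 0)ᵀ.
Then v_2 = N · v_3 = (-7, -3, 1)ᵀ.
Then v_1 = N · v_2 = (-6, -2, -2)ᵀ.

Sanity check: (A − (5)·I) v_1 = (0, 0, 0)ᵀ = 0. ✓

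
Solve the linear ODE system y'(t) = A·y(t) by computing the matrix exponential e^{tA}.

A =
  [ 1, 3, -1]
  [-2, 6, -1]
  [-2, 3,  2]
e^{tA} =
  [-2*t*exp(3*t) + exp(3*t), 3*t*exp(3*t), -t*exp(3*t)]
  [-2*t*exp(3*t), 3*t*exp(3*t) + exp(3*t), -t*exp(3*t)]
  [-2*t*exp(3*t), 3*t*exp(3*t), -t*exp(3*t) + exp(3*t)]

Strategy: write A = P · J · P⁻¹ where J is a Jordan canonical form, so e^{tA} = P · e^{tJ} · P⁻¹, and e^{tJ} can be computed block-by-block.

A has Jordan form
J =
  [3, 1, 0]
  [0, 3, 0]
  [0, 0, 3]
(up to reordering of blocks).

Per-block formulas:
  For a 1×1 block at λ = 3: exp(t · [3]) = [e^(3t)].
  For a 2×2 Jordan block J_2(3): exp(t · J_2(3)) = e^(3t)·(I + t·N), where N is the 2×2 nilpotent shift.

After assembling e^{tJ} and conjugating by P, we get:

e^{tA} =
  [-2*t*exp(3*t) + exp(3*t), 3*t*exp(3*t), -t*exp(3*t)]
  [-2*t*exp(3*t), 3*t*exp(3*t) + exp(3*t), -t*exp(3*t)]
  [-2*t*exp(3*t), 3*t*exp(3*t), -t*exp(3*t) + exp(3*t)]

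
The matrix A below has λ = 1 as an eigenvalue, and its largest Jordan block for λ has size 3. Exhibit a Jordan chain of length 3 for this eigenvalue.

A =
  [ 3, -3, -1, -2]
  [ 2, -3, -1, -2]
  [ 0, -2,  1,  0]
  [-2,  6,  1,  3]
A Jordan chain for λ = 1 of length 3:
v_1 = (2, 0, -4, 4)ᵀ
v_2 = (2, 2, 0, -2)ᵀ
v_3 = (1, 0, 0, 0)ᵀ

Let N = A − (1)·I. We want v_3 with N^3 v_3 = 0 but N^2 v_3 ≠ 0; then v_{j-1} := N · v_j for j = 3, …, 2.

Pick v_3 = (1, 0, 0, 0)ᵀ.
Then v_2 = N · v_3 = (2, 2, 0, -2)ᵀ.
Then v_1 = N · v_2 = (2, 0, -4, 4)ᵀ.

Sanity check: (A − (1)·I) v_1 = (0, 0, 0, 0)ᵀ = 0. ✓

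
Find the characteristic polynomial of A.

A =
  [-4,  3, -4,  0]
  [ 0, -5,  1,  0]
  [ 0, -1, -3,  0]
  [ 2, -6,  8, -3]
x^4 + 15*x^3 + 84*x^2 + 208*x + 192

Expanding det(x·I − A) (e.g. by cofactor expansion or by noting that A is similar to its Jordan form J, which has the same characteristic polynomial as A) gives
  χ_A(x) = x^4 + 15*x^3 + 84*x^2 + 208*x + 192
which factors as (x + 3)*(x + 4)^3. The eigenvalues (with algebraic multiplicities) are λ = -4 with multiplicity 3, λ = -3 with multiplicity 1.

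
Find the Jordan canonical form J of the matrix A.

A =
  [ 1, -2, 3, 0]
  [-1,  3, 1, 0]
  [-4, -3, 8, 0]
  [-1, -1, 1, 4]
J_3(4) ⊕ J_1(4)

The characteristic polynomial is
  det(x·I − A) = x^4 - 16*x^3 + 96*x^2 - 256*x + 256 = (x - 4)^4

Eigenvalues and multiplicities (the geometric multiplicity of λ is n − rank(A − λI), which equals the number of Jordan blocks for λ):
  λ = 4: algebraic multiplicity = 4, geometric multiplicity = 2

Determining the block sizes for each eigenvalue:
  λ = 4: with am = 4 and gm = 2, the partition is not yet determined (e.g. several partitions of 4 into 2 parts exist). Let N = A − (4)·I. Computing rank(N^1) = 2, rank(N^2) = 1, rank(N^3) = 0; the number of blocks of size ≥ j is rank(N^{j−1}) − rank(N^j), giving [2, 1, 1]. So we have 1 block(s) of size 3, 1 block(s) of size 1 → block sizes [3, 1]

Assembling the blocks gives a Jordan form
J =
  [4, 1, 0, 0]
  [0, 4, 1, 0]
  [0, 0, 4, 0]
  [0, 0, 0, 4]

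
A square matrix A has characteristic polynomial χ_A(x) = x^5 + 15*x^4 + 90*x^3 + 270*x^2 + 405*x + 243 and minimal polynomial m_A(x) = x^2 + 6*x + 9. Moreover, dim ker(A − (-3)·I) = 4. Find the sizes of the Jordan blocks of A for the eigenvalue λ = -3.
Block sizes for λ = -3: [2, 1, 1, 1]

Step 1 — from the characteristic polynomial, algebraic multiplicity of λ = -3 is 5. From dim ker(A − (-3)·I) = 4, there are exactly 4 Jordan blocks for λ = -3.
Step 2 — from the minimal polynomial, the factor (x + 3)^2 tells us the largest block for λ = -3 has size 2.
Step 3 — with total size 5, 4 blocks, and largest block 2, the block sizes (in nonincreasing order) are [2, 1, 1, 1].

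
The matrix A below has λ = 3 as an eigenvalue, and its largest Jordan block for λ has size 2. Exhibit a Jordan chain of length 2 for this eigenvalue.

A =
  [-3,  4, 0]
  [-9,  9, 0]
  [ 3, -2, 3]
A Jordan chain for λ = 3 of length 2:
v_1 = (-6, -9, 3)ᵀ
v_2 = (1, 0, 0)ᵀ

Let N = A − (3)·I. We want v_2 with N^2 v_2 = 0 but N^1 v_2 ≠ 0; then v_{j-1} := N · v_j for j = 2, …, 2.

Pick v_2 = (1, 0, 0)ᵀ.
Then v_1 = N · v_2 = (-6, -9, 3)ᵀ.

Sanity check: (A − (3)·I) v_1 = (0, 0, 0)ᵀ = 0. ✓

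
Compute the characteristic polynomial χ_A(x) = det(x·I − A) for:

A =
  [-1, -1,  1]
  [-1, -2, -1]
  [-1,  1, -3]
x^3 + 6*x^2 + 12*x + 8

Expanding det(x·I − A) (e.g. by cofactor expansion or by noting that A is similar to its Jordan form J, which has the same characteristic polynomial as A) gives
  χ_A(x) = x^3 + 6*x^2 + 12*x + 8
which factors as (x + 2)^3. The eigenvalues (with algebraic multiplicities) are λ = -2 with multiplicity 3.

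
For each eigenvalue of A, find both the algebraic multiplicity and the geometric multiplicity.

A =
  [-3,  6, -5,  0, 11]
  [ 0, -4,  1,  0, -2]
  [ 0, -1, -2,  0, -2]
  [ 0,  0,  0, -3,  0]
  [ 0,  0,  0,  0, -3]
λ = -3: alg = 5, geom = 3

Step 1 — factor the characteristic polynomial to read off the algebraic multiplicities:
  χ_A(x) = (x + 3)^5

Step 2 — compute geometric multiplicities via the rank-nullity identity g(λ) = n − rank(A − λI):
  rank(A − (-3)·I) = 2, so dim ker(A − (-3)·I) = n − 2 = 3

Summary:
  λ = -3: algebraic multiplicity = 5, geometric multiplicity = 3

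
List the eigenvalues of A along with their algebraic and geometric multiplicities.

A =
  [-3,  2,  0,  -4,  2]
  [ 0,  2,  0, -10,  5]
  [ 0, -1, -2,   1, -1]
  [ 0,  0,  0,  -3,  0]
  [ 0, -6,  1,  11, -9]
λ = -3: alg = 5, geom = 3

Step 1 — factor the characteristic polynomial to read off the algebraic multiplicities:
  χ_A(x) = (x + 3)^5

Step 2 — compute geometric multiplicities via the rank-nullity identity g(λ) = n − rank(A − λI):
  rank(A − (-3)·I) = 2, so dim ker(A − (-3)·I) = n − 2 = 3

Summary:
  λ = -3: algebraic multiplicity = 5, geometric multiplicity = 3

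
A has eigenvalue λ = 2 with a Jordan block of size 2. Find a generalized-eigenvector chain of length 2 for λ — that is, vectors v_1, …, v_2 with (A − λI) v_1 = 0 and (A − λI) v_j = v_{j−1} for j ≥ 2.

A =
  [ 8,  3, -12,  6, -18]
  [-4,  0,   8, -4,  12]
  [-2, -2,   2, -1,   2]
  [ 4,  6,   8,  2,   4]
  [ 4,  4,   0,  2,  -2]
A Jordan chain for λ = 2 of length 2:
v_1 = (6, -4, -2, 4, 4)ᵀ
v_2 = (1, 0, 0, 0, 0)ᵀ

Let N = A − (2)·I. We want v_2 with N^2 v_2 = 0 but N^1 v_2 ≠ 0; then v_{j-1} := N · v_j for j = 2, …, 2.

Pick v_2 = (1, 0, 0, 0, 0)ᵀ.
Then v_1 = N · v_2 = (6, -4, -2, 4, 4)ᵀ.

Sanity check: (A − (2)·I) v_1 = (0, 0, 0, 0, 0)ᵀ = 0. ✓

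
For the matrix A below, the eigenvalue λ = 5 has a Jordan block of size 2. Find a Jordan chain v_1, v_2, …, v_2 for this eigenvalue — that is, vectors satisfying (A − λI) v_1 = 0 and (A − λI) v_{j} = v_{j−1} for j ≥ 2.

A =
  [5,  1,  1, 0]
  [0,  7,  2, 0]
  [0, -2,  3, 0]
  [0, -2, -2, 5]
A Jordan chain for λ = 5 of length 2:
v_1 = (1, 2, -2, -2)ᵀ
v_2 = (0, 1, 0, 0)ᵀ

Let N = A − (5)·I. We want v_2 with N^2 v_2 = 0 but N^1 v_2 ≠ 0; then v_{j-1} := N · v_j for j = 2, …, 2.

Pick v_2 = (0, 1, 0, 0)ᵀ.
Then v_1 = N · v_2 = (1, 2, -2, -2)ᵀ.

Sanity check: (A − (5)·I) v_1 = (0, 0, 0, 0)ᵀ = 0. ✓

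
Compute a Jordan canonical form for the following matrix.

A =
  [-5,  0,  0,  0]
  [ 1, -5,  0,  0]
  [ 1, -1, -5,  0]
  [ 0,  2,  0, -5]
J_3(-5) ⊕ J_1(-5)

The characteristic polynomial is
  det(x·I − A) = x^4 + 20*x^3 + 150*x^2 + 500*x + 625 = (x + 5)^4

Eigenvalues and multiplicities (the geometric multiplicity of λ is n − rank(A − λI), which equals the number of Jordan blocks for λ):
  λ = -5: algebraic multiplicity = 4, geometric multiplicity = 2

Determining the block sizes for each eigenvalue:
  λ = -5: with am = 4 and gm = 2, the partition is not yet determined (e.g. several partitions of 4 into 2 parts exist). Let N = A − (-5)·I. Computing rank(N^1) = 2, rank(N^2) = 1, rank(N^3) = 0; the number of blocks of size ≥ j is rank(N^{j−1}) − rank(N^j), giving [2, 1, 1]. So we have 1 block(s) of size 3, 1 block(s) of size 1 → block sizes [3, 1]

Assembling the blocks gives a Jordan form
J =
  [-5,  1,  0,  0]
  [ 0, -5,  1,  0]
  [ 0,  0, -5,  0]
  [ 0,  0,  0, -5]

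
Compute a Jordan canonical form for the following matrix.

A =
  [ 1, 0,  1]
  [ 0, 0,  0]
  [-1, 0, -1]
J_2(0) ⊕ J_1(0)

The characteristic polynomial is
  det(x·I − A) = x^3

Eigenvalues and multiplicities (the geometric multiplicity of λ is n − rank(A − λI), which equals the number of Jordan blocks for λ):
  λ = 0: algebraic multiplicity = 3, geometric multiplicity = 2

Determining the block sizes for each eigenvalue:
  λ = 0: 2 blocks summing to 3 forces exactly one block of size 2 and the rest size 1 → block sizes [2, 1]

Assembling the blocks gives a Jordan form
J =
  [0, 1, 0]
  [0, 0, 0]
  [0, 0, 0]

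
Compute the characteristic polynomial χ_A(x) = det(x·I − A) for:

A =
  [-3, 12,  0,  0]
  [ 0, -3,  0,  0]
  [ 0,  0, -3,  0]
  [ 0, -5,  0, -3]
x^4 + 12*x^3 + 54*x^2 + 108*x + 81

Expanding det(x·I − A) (e.g. by cofactor expansion or by noting that A is similar to its Jordan form J, which has the same characteristic polynomial as A) gives
  χ_A(x) = x^4 + 12*x^3 + 54*x^2 + 108*x + 81
which factors as (x + 3)^4. The eigenvalues (with algebraic multiplicities) are λ = -3 with multiplicity 4.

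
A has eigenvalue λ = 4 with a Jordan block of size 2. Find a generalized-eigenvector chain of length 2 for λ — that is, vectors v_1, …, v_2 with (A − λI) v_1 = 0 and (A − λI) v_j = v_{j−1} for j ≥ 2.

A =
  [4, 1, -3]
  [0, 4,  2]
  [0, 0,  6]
A Jordan chain for λ = 4 of length 2:
v_1 = (1, 0, 0)ᵀ
v_2 = (0, 1, 0)ᵀ

Let N = A − (4)·I. We want v_2 with N^2 v_2 = 0 but N^1 v_2 ≠ 0; then v_{j-1} := N · v_j for j = 2, …, 2.

Pick v_2 = (0, 1, 0)ᵀ.
Then v_1 = N · v_2 = (1, 0, 0)ᵀ.

Sanity check: (A − (4)·I) v_1 = (0, 0, 0)ᵀ = 0. ✓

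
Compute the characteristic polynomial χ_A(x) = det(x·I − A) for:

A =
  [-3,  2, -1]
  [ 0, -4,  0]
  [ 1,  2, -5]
x^3 + 12*x^2 + 48*x + 64

Expanding det(x·I − A) (e.g. by cofactor expansion or by noting that A is similar to its Jordan form J, which has the same characteristic polynomial as A) gives
  χ_A(x) = x^3 + 12*x^2 + 48*x + 64
which factors as (x + 4)^3. The eigenvalues (with algebraic multiplicities) are λ = -4 with multiplicity 3.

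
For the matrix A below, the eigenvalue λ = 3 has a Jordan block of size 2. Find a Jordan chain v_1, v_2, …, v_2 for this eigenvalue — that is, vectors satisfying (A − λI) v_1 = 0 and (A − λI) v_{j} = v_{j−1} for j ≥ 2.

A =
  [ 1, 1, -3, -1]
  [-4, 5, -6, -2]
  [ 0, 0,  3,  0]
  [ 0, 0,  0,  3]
A Jordan chain for λ = 3 of length 2:
v_1 = (-2, -4, 0, 0)ᵀ
v_2 = (1, 0, 0, 0)ᵀ

Let N = A − (3)·I. We want v_2 with N^2 v_2 = 0 but N^1 v_2 ≠ 0; then v_{j-1} := N · v_j for j = 2, …, 2.

Pick v_2 = (1, 0, 0, 0)ᵀ.
Then v_1 = N · v_2 = (-2, -4, 0, 0)ᵀ.

Sanity check: (A − (3)·I) v_1 = (0, 0, 0, 0)ᵀ = 0. ✓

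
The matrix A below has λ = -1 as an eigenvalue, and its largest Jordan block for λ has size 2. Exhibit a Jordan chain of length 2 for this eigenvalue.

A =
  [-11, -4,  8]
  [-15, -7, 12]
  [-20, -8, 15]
A Jordan chain for λ = -1 of length 2:
v_1 = (-10, -15, -20)ᵀ
v_2 = (1, 0, 0)ᵀ

Let N = A − (-1)·I. We want v_2 with N^2 v_2 = 0 but N^1 v_2 ≠ 0; then v_{j-1} := N · v_j for j = 2, …, 2.

Pick v_2 = (1, 0, 0)ᵀ.
Then v_1 = N · v_2 = (-10, -15, -20)ᵀ.

Sanity check: (A − (-1)·I) v_1 = (0, 0, 0)ᵀ = 0. ✓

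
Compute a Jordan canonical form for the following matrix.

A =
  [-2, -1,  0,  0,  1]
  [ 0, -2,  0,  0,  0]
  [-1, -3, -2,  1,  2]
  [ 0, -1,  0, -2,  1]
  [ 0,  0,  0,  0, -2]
J_2(-2) ⊕ J_2(-2) ⊕ J_1(-2)

The characteristic polynomial is
  det(x·I − A) = x^5 + 10*x^4 + 40*x^3 + 80*x^2 + 80*x + 32 = (x + 2)^5

Eigenvalues and multiplicities (the geometric multiplicity of λ is n − rank(A − λI), which equals the number of Jordan blocks for λ):
  λ = -2: algebraic multiplicity = 5, geometric multiplicity = 3

Determining the block sizes for each eigenvalue:
  λ = -2: with am = 5 and gm = 3, the partition is not yet determined (e.g. several partitions of 5 into 3 parts exist). Let N = A − (-2)·I. Computing rank(N^1) = 2, rank(N^2) = 0; the number of blocks of size ≥ j is rank(N^{j−1}) − rank(N^j), giving [3, 2]. So we have 2 block(s) of size 2, 1 block(s) of size 1 → block sizes [2, 2, 1]

Assembling the blocks gives a Jordan form
J =
  [-2,  1,  0,  0,  0]
  [ 0, -2,  0,  0,  0]
  [ 0,  0, -2,  1,  0]
  [ 0,  0,  0, -2,  0]
  [ 0,  0,  0,  0, -2]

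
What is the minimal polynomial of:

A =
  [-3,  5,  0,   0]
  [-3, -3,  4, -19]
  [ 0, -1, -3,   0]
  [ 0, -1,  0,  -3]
x^3 + 9*x^2 + 27*x + 27

The characteristic polynomial is χ_A(x) = (x + 3)^4, so the eigenvalues are known. The minimal polynomial is
  m_A(x) = Π_λ (x − λ)^{k_λ}
where k_λ is the size of the *largest* Jordan block for λ (equivalently, the smallest k with (A − λI)^k v = 0 for every generalised eigenvector v of λ).

  λ = -3: largest Jordan block has size 3, contributing (x + 3)^3

So m_A(x) = (x + 3)^3 = x^3 + 9*x^2 + 27*x + 27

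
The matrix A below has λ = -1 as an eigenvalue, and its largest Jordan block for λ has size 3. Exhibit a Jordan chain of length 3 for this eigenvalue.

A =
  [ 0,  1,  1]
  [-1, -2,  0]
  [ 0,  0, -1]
A Jordan chain for λ = -1 of length 3:
v_1 = (1, -1, 0)ᵀ
v_2 = (1, 0, 0)ᵀ
v_3 = (0, 0, 1)ᵀ

Let N = A − (-1)·I. We want v_3 with N^3 v_3 = 0 but N^2 v_3 ≠ 0; then v_{j-1} := N · v_j for j = 3, …, 2.

Pick v_3 = (0, 0, 1)ᵀ.
Then v_2 = N · v_3 = (1, 0, 0)ᵀ.
Then v_1 = N · v_2 = (1, -1, 0)ᵀ.

Sanity check: (A − (-1)·I) v_1 = (0, 0, 0)ᵀ = 0. ✓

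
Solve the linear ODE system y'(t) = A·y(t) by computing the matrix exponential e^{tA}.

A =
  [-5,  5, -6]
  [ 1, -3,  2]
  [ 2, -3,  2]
e^{tA} =
  [t^2*exp(-2*t) - 3*t*exp(-2*t) + exp(-2*t), -t^2*exp(-2*t) + 5*t*exp(-2*t), 2*t^2*exp(-2*t) - 6*t*exp(-2*t)]
  [t*exp(-2*t), -t*exp(-2*t) + exp(-2*t), 2*t*exp(-2*t)]
  [-t^2*exp(-2*t)/2 + 2*t*exp(-2*t), t^2*exp(-2*t)/2 - 3*t*exp(-2*t), -t^2*exp(-2*t) + 4*t*exp(-2*t) + exp(-2*t)]

Strategy: write A = P · J · P⁻¹ where J is a Jordan canonical form, so e^{tA} = P · e^{tJ} · P⁻¹, and e^{tJ} can be computed block-by-block.

A has Jordan form
J =
  [-2,  1,  0]
  [ 0, -2,  1]
  [ 0,  0, -2]
(up to reordering of blocks).

Per-block formulas:
  For a 3×3 Jordan block J_3(-2): exp(t · J_3(-2)) = e^(-2t)·(I + t·N + (t^2/2)·N^2), where N is the 3×3 nilpotent shift.

After assembling e^{tJ} and conjugating by P, we get:

e^{tA} =
  [t^2*exp(-2*t) - 3*t*exp(-2*t) + exp(-2*t), -t^2*exp(-2*t) + 5*t*exp(-2*t), 2*t^2*exp(-2*t) - 6*t*exp(-2*t)]
  [t*exp(-2*t), -t*exp(-2*t) + exp(-2*t), 2*t*exp(-2*t)]
  [-t^2*exp(-2*t)/2 + 2*t*exp(-2*t), t^2*exp(-2*t)/2 - 3*t*exp(-2*t), -t^2*exp(-2*t) + 4*t*exp(-2*t) + exp(-2*t)]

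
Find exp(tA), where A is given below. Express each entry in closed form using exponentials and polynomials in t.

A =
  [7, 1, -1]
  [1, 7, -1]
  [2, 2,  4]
e^{tA} =
  [t*exp(6*t) + exp(6*t), t*exp(6*t), -t*exp(6*t)]
  [t*exp(6*t), t*exp(6*t) + exp(6*t), -t*exp(6*t)]
  [2*t*exp(6*t), 2*t*exp(6*t), -2*t*exp(6*t) + exp(6*t)]

Strategy: write A = P · J · P⁻¹ where J is a Jordan canonical form, so e^{tA} = P · e^{tJ} · P⁻¹, and e^{tJ} can be computed block-by-block.

A has Jordan form
J =
  [6, 1, 0]
  [0, 6, 0]
  [0, 0, 6]
(up to reordering of blocks).

Per-block formulas:
  For a 2×2 Jordan block J_2(6): exp(t · J_2(6)) = e^(6t)·(I + t·N), where N is the 2×2 nilpotent shift.
  For a 1×1 block at λ = 6: exp(t · [6]) = [e^(6t)].

After assembling e^{tJ} and conjugating by P, we get:

e^{tA} =
  [t*exp(6*t) + exp(6*t), t*exp(6*t), -t*exp(6*t)]
  [t*exp(6*t), t*exp(6*t) + exp(6*t), -t*exp(6*t)]
  [2*t*exp(6*t), 2*t*exp(6*t), -2*t*exp(6*t) + exp(6*t)]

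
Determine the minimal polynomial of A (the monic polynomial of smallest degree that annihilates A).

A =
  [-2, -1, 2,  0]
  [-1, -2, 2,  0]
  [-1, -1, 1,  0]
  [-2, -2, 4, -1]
x^2 + 2*x + 1

The characteristic polynomial is χ_A(x) = (x + 1)^4, so the eigenvalues are known. The minimal polynomial is
  m_A(x) = Π_λ (x − λ)^{k_λ}
where k_λ is the size of the *largest* Jordan block for λ (equivalently, the smallest k with (A − λI)^k v = 0 for every generalised eigenvector v of λ).

  λ = -1: largest Jordan block has size 2, contributing (x + 1)^2

So m_A(x) = (x + 1)^2 = x^2 + 2*x + 1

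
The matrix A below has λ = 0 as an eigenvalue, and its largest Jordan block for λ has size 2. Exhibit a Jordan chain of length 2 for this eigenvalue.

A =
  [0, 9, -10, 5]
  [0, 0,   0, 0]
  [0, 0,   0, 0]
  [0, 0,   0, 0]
A Jordan chain for λ = 0 of length 2:
v_1 = (9, 0, 0, 0)ᵀ
v_2 = (0, 1, 0, 0)ᵀ

Let N = A − (0)·I. We want v_2 with N^2 v_2 = 0 but N^1 v_2 ≠ 0; then v_{j-1} := N · v_j for j = 2, …, 2.

Pick v_2 = (0, 1, 0, 0)ᵀ.
Then v_1 = N · v_2 = (9, 0, 0, 0)ᵀ.

Sanity check: (A − (0)·I) v_1 = (0, 0, 0, 0)ᵀ = 0. ✓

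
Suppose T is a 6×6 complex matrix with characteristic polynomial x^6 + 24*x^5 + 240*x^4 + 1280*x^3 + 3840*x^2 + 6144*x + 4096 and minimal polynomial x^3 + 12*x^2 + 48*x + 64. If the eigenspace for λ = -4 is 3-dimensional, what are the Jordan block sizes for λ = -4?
Block sizes for λ = -4: [3, 2, 1]

Step 1 — from the characteristic polynomial, algebraic multiplicity of λ = -4 is 6. From dim ker(T − (-4)·I) = 3, there are exactly 3 Jordan blocks for λ = -4.
Step 2 — from the minimal polynomial, the factor (x + 4)^3 tells us the largest block for λ = -4 has size 3.
Step 3 — with total size 6, 3 blocks, and largest block 3, the block sizes (in nonincreasing order) are [3, 2, 1].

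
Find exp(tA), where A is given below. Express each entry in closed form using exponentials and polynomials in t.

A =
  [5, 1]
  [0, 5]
e^{tA} =
  [exp(5*t), t*exp(5*t)]
  [0, exp(5*t)]

Strategy: write A = P · J · P⁻¹ where J is a Jordan canonical form, so e^{tA} = P · e^{tJ} · P⁻¹, and e^{tJ} can be computed block-by-block.

A has Jordan form
J =
  [5, 1]
  [0, 5]
(up to reordering of blocks).

Per-block formulas:
  For a 2×2 Jordan block J_2(5): exp(t · J_2(5)) = e^(5t)·(I + t·N), where N is the 2×2 nilpotent shift.

After assembling e^{tJ} and conjugating by P, we get:

e^{tA} =
  [exp(5*t), t*exp(5*t)]
  [0, exp(5*t)]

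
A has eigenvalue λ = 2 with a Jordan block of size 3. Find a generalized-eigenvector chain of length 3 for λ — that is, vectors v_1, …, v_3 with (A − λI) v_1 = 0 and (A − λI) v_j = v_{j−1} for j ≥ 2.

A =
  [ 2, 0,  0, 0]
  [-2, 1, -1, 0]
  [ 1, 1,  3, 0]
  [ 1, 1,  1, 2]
A Jordan chain for λ = 2 of length 3:
v_1 = (0, 1, -1, -1)ᵀ
v_2 = (0, -2, 1, 1)ᵀ
v_3 = (1, 0, 0, 0)ᵀ

Let N = A − (2)·I. We want v_3 with N^3 v_3 = 0 but N^2 v_3 ≠ 0; then v_{j-1} := N · v_j for j = 3, …, 2.

Pick v_3 = (1, 0, 0, 0)ᵀ.
Then v_2 = N · v_3 = (0, -2, 1, 1)ᵀ.
Then v_1 = N · v_2 = (0, 1, -1, -1)ᵀ.

Sanity check: (A − (2)·I) v_1 = (0, 0, 0, 0)ᵀ = 0. ✓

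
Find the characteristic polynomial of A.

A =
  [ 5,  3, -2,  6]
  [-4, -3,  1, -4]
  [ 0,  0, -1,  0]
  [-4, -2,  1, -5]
x^4 + 4*x^3 + 6*x^2 + 4*x + 1

Expanding det(x·I − A) (e.g. by cofactor expansion or by noting that A is similar to its Jordan form J, which has the same characteristic polynomial as A) gives
  χ_A(x) = x^4 + 4*x^3 + 6*x^2 + 4*x + 1
which factors as (x + 1)^4. The eigenvalues (with algebraic multiplicities) are λ = -1 with multiplicity 4.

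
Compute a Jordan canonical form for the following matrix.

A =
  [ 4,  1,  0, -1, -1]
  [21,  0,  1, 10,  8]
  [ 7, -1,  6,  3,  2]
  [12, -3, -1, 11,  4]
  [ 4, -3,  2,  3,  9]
J_3(6) ⊕ J_2(6)

The characteristic polynomial is
  det(x·I − A) = x^5 - 30*x^4 + 360*x^3 - 2160*x^2 + 6480*x - 7776 = (x - 6)^5

Eigenvalues and multiplicities (the geometric multiplicity of λ is n − rank(A − λI), which equals the number of Jordan blocks for λ):
  λ = 6: algebraic multiplicity = 5, geometric multiplicity = 2

Determining the block sizes for each eigenvalue:
  λ = 6: with am = 5 and gm = 2, the partition is not yet determined (e.g. several partitions of 5 into 2 parts exist). Let N = A − (6)·I. Computing rank(N^1) = 3, rank(N^2) = 1, rank(N^3) = 0; the number of blocks of size ≥ j is rank(N^{j−1}) − rank(N^j), giving [2, 2, 1]. So we have 1 block(s) of size 3, 1 block(s) of size 2 → block sizes [3, 2]

Assembling the blocks gives a Jordan form
J =
  [6, 1, 0, 0, 0]
  [0, 6, 1, 0, 0]
  [0, 0, 6, 0, 0]
  [0, 0, 0, 6, 1]
  [0, 0, 0, 0, 6]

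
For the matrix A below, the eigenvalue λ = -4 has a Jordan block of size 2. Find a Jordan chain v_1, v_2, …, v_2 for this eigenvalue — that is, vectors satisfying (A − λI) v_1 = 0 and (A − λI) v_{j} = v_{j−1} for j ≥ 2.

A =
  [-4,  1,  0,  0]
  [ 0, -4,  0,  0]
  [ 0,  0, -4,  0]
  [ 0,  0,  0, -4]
A Jordan chain for λ = -4 of length 2:
v_1 = (1, 0, 0, 0)ᵀ
v_2 = (0, 1, 0, 0)ᵀ

Let N = A − (-4)·I. We want v_2 with N^2 v_2 = 0 but N^1 v_2 ≠ 0; then v_{j-1} := N · v_j for j = 2, …, 2.

Pick v_2 = (0, 1, 0, 0)ᵀ.
Then v_1 = N · v_2 = (1, 0, 0, 0)ᵀ.

Sanity check: (A − (-4)·I) v_1 = (0, 0, 0, 0)ᵀ = 0. ✓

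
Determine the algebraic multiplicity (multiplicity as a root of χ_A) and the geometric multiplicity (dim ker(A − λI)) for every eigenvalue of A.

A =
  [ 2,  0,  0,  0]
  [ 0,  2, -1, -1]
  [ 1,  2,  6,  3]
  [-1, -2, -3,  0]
λ = 2: alg = 2, geom = 2; λ = 3: alg = 2, geom = 1

Step 1 — factor the characteristic polynomial to read off the algebraic multiplicities:
  χ_A(x) = (x - 3)^2*(x - 2)^2

Step 2 — compute geometric multiplicities via the rank-nullity identity g(λ) = n − rank(A − λI):
  rank(A − (2)·I) = 2, so dim ker(A − (2)·I) = n − 2 = 2
  rank(A − (3)·I) = 3, so dim ker(A − (3)·I) = n − 3 = 1

Summary:
  λ = 2: algebraic multiplicity = 2, geometric multiplicity = 2
  λ = 3: algebraic multiplicity = 2, geometric multiplicity = 1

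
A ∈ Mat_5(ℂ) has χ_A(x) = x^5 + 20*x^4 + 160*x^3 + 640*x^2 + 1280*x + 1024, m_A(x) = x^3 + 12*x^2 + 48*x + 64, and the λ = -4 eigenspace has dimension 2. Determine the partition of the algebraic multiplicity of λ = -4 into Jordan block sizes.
Block sizes for λ = -4: [3, 2]

Step 1 — from the characteristic polynomial, algebraic multiplicity of λ = -4 is 5. From dim ker(A − (-4)·I) = 2, there are exactly 2 Jordan blocks for λ = -4.
Step 2 — from the minimal polynomial, the factor (x + 4)^3 tells us the largest block for λ = -4 has size 3.
Step 3 — with total size 5, 2 blocks, and largest block 3, the block sizes (in nonincreasing order) are [3, 2].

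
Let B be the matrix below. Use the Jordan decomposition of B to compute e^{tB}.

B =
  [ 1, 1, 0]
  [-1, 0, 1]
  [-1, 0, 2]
e^{tB} =
  [-t^2*exp(t)/2 + exp(t), -t^2*exp(t)/2 + t*exp(t), t^2*exp(t)/2]
  [-t*exp(t), -t*exp(t) + exp(t), t*exp(t)]
  [-t^2*exp(t)/2 - t*exp(t), -t^2*exp(t)/2, t^2*exp(t)/2 + t*exp(t) + exp(t)]

Strategy: write B = P · J · P⁻¹ where J is a Jordan canonical form, so e^{tB} = P · e^{tJ} · P⁻¹, and e^{tJ} can be computed block-by-block.

B has Jordan form
J =
  [1, 1, 0]
  [0, 1, 1]
  [0, 0, 1]
(up to reordering of blocks).

Per-block formulas:
  For a 3×3 Jordan block J_3(1): exp(t · J_3(1)) = e^(1t)·(I + t·N + (t^2/2)·N^2), where N is the 3×3 nilpotent shift.

After assembling e^{tJ} and conjugating by P, we get:

e^{tB} =
  [-t^2*exp(t)/2 + exp(t), -t^2*exp(t)/2 + t*exp(t), t^2*exp(t)/2]
  [-t*exp(t), -t*exp(t) + exp(t), t*exp(t)]
  [-t^2*exp(t)/2 - t*exp(t), -t^2*exp(t)/2, t^2*exp(t)/2 + t*exp(t) + exp(t)]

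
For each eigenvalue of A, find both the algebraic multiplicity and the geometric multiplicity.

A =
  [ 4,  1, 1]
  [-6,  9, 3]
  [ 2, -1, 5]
λ = 6: alg = 3, geom = 2

Step 1 — factor the characteristic polynomial to read off the algebraic multiplicities:
  χ_A(x) = (x - 6)^3

Step 2 — compute geometric multiplicities via the rank-nullity identity g(λ) = n − rank(A − λI):
  rank(A − (6)·I) = 1, so dim ker(A − (6)·I) = n − 1 = 2

Summary:
  λ = 6: algebraic multiplicity = 3, geometric multiplicity = 2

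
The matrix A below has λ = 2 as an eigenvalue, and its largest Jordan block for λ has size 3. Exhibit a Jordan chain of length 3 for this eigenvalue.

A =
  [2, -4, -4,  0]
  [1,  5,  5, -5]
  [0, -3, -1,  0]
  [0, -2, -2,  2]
A Jordan chain for λ = 2 of length 3:
v_1 = (-4, 3, -3, -2)ᵀ
v_2 = (0, 1, 0, 0)ᵀ
v_3 = (1, 0, 0, 0)ᵀ

Let N = A − (2)·I. We want v_3 with N^3 v_3 = 0 but N^2 v_3 ≠ 0; then v_{j-1} := N · v_j for j = 3, …, 2.

Pick v_3 = (1, 0, 0, 0)ᵀ.
Then v_2 = N · v_3 = (0, 1, 0, 0)ᵀ.
Then v_1 = N · v_2 = (-4, 3, -3, -2)ᵀ.

Sanity check: (A − (2)·I) v_1 = (0, 0, 0, 0)ᵀ = 0. ✓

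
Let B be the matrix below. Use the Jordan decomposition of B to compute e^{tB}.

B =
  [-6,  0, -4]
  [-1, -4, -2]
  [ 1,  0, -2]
e^{tB} =
  [-2*t*exp(-4*t) + exp(-4*t), 0, -4*t*exp(-4*t)]
  [-t*exp(-4*t), exp(-4*t), -2*t*exp(-4*t)]
  [t*exp(-4*t), 0, 2*t*exp(-4*t) + exp(-4*t)]

Strategy: write B = P · J · P⁻¹ where J is a Jordan canonical form, so e^{tB} = P · e^{tJ} · P⁻¹, and e^{tJ} can be computed block-by-block.

B has Jordan form
J =
  [-4,  1,  0]
  [ 0, -4,  0]
  [ 0,  0, -4]
(up to reordering of blocks).

Per-block formulas:
  For a 1×1 block at λ = -4: exp(t · [-4]) = [e^(-4t)].
  For a 2×2 Jordan block J_2(-4): exp(t · J_2(-4)) = e^(-4t)·(I + t·N), where N is the 2×2 nilpotent shift.

After assembling e^{tJ} and conjugating by P, we get:

e^{tB} =
  [-2*t*exp(-4*t) + exp(-4*t), 0, -4*t*exp(-4*t)]
  [-t*exp(-4*t), exp(-4*t), -2*t*exp(-4*t)]
  [t*exp(-4*t), 0, 2*t*exp(-4*t) + exp(-4*t)]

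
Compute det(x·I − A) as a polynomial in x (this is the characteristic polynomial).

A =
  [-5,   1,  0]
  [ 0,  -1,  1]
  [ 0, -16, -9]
x^3 + 15*x^2 + 75*x + 125

Expanding det(x·I − A) (e.g. by cofactor expansion or by noting that A is similar to its Jordan form J, which has the same characteristic polynomial as A) gives
  χ_A(x) = x^3 + 15*x^2 + 75*x + 125
which factors as (x + 5)^3. The eigenvalues (with algebraic multiplicities) are λ = -5 with multiplicity 3.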